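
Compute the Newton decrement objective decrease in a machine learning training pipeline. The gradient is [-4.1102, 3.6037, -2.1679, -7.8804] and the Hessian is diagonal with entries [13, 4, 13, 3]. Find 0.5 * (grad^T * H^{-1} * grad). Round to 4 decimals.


Step 1: H is diagonal, so H^(-1) * g = [-0.3162, 0.9009, -0.1668, -2.6268].
Step 2: g^T H^(-1) g = sum_i g_i^2 / H_ii
  = (-4.1102)^2/13 + (3.6037)^2/4 + (-2.1679)^2/13 + (-7.8804)^2/3
  = 1.2995 + 3.2467 + 0.3615 + 20.7002 = 25.6079
Step 3: Objective decrease = 0.5 * g^T H^(-1) g = 12.804


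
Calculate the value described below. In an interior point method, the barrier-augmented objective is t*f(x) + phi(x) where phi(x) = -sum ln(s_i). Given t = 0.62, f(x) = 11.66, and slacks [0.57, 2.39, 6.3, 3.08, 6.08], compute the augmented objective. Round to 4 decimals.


Step 1: Compute log-barrier.
ln values: [-0.5621, 0.8713, 1.8405, 1.1249, 1.805]
phi = -(-0.5621 + 0.8713 + 1.8405 + 1.1249 + 1.805) = -5.0797
Step 2: Compute augmented objective.
t*f(x) = 0.62*11.66 = 7.2292
Total = 7.2292 - 5.0797 = 2.1495


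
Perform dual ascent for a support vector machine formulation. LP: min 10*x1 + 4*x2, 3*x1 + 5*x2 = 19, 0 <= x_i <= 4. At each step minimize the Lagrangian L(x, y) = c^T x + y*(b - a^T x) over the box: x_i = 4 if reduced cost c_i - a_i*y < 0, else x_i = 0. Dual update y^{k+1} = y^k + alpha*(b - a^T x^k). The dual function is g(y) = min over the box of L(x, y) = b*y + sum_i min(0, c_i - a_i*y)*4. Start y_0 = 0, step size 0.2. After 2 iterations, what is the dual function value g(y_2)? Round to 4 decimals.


Dual ascent for LP: min 10*x1 + 4*x2, 3*x1 + 5*x2 = 19, 0 <= x_i <= 4
Step 1: y^k = 0.0, reduced costs: (10.0, 4.0)
  x^k = (0.0, 0.0), subgradient = b - a^T x = 19.0
  y^{k+1} = 0.0 + 0.2*19.0 = 3.8
Step 2: y^k = 3.8, reduced costs: (-1.4, -15.0)
  x^k = (4.0, 4.0), subgradient = b - a^T x = -13.0
  y^{k+1} = 3.8 + 0.2*-13.0 = 1.2
Dual objective at y_2 = 1.2: reduced costs (6.4, -2.0), box minimizer x = (0.0, 4.0)
g(y_2) = b*y + (c1 - a1*y)*x1 + (c2 - a2*y)*x2 = 19*1.2 + 6.4*0.0 + (-2.0)*4.0 = 22.8 + 0.0 - 8.0 = 14.8


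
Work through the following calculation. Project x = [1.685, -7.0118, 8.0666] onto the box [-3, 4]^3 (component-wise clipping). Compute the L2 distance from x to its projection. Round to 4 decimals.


Project each component onto [-3, 4].
clip(1.685) = 1.685, clip(-7.0118) = -3.0, clip(8.0666) = 4.0
Projection = [1.685, -3.0, 4.0]
Squared diffs: [0.0, 16.0945, 16.5372]
Distance = sqrt(32.6317) = 5.7124


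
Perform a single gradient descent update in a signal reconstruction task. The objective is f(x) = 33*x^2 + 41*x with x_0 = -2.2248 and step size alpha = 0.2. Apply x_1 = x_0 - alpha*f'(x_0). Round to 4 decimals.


We compute the gradient at x_0 and apply the update.
f'(x) = 66*x + 41
f'(-2.2248) = 66*-2.2248 + 41 = -105.8368
x_1 = -2.2248 - 0.2*-105.8368 = 18.9426


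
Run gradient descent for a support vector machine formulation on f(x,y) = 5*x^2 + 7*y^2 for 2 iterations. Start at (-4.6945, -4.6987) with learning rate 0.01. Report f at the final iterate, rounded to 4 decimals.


Gradient descent on f(x,y) = 5*x^2 + 7*y^2.
Starting point: (-4.6945, -4.6987), alpha = 0.01
Step 1: grad_x = 2*5*-4.6945 = -46.945, grad_y = 2*7*-4.6987 = -65.7818
  x_1 = -4.6945 - 0.01*-46.945 = -4.2251
  y_1 = -4.6987 - 0.01*-65.7818 = -4.0409
Step 2: grad_x = 2*5*-4.2251 = -42.2505, grad_y = 2*7*-4.0409 = -56.5723
  x_2 = -4.2251 - 0.01*-42.2505 = -3.8025
  y_2 = -4.0409 - 0.01*-56.5723 = -3.4752
f(-3.8025, -3.4752) = 5*(-3.8025)^2 + 7*(-3.4752)^2 = 156.8338


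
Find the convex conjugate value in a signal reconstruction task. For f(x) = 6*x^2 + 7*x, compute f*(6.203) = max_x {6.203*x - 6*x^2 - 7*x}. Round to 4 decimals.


f*(y) = sup_x {y*x - a*x^2 - b*x} = sup_x {(y-b)*x - a*x^2}
FOC: (y - b) - 2a*x = 0 => x* = (y - b)/(2a)
x* = (6.203 - 7)/(2*6) = -0.0664
f*(6.203) = (y-b)^2/(4a) = (6.203 - 7)^2/(4*6)
= 0.6352/24 = 0.0265


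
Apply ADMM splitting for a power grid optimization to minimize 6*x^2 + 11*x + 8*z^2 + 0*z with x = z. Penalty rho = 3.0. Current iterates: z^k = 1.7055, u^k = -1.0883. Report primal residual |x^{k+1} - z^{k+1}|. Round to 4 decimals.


ADMM iteration with rho = 3.0, z^k = 1.7055, u^k = -1.0883
Step 1: x-update.
Minimize 6*x^2 + 11*x + (3.0/2)*(x - 1.7055 - 1.0883)^2
FOC: (2*6 + 3.0)*x = -11 + 3.0*(1.7055 + 1.0883)
x^{k+1} = -0.1746
Step 2: z-update.
Minimize 8*z^2 + 0*z + (3.0/2)*(-0.1746 - z - 1.0883)^2
FOC: (2*8 + 3.0)*z = 0 + 3.0*(-0.1746 - 1.0883)
z^{k+1} = -0.1994
Step 3: u-update.
u^{k+1} = -1.0883 - 0.1746 + 0.1994 = -1.0635
Step 4: Primal residual = |-0.1746 + 0.1994| = 0.0248


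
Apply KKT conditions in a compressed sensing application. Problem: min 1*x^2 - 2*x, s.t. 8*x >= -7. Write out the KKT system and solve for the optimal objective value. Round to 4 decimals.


Step 1: Try lambda = 0 (constraint inactive).
Stationarity: 2*1*x - 2 = 0
x* = 2/(2*1) = 1.0
Check constraint: 8*1.0 = 8.0 >= -7 -- satisfied.
Step 2: Compute optimal value.
f(x*) = 1*1.0^2 - 2*1.0 = -1.0


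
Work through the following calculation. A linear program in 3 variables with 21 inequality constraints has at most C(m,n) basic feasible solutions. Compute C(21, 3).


Each vertex corresponds to some choice of n active constraints out of m, so the number of vertices is at most C(m, n) = m! / (n!(m-n)!).
m = 21, n = 3
Numerator: 21 * 20 * 19
Denominator: 3! = 6
C(21, 3) = 1330


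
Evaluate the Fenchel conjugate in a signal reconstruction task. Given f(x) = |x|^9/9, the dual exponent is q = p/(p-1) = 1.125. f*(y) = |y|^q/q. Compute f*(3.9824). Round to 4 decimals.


The conjugate exponent q satisfies 1/p + 1/q = 1.
p = 9, so q = 9/(9 - 1) = 1.125
|y|^q = 3.9824^1.125 = 4.7333
f*(3.9824) = 4.7333 / 1.125 = 4.2074


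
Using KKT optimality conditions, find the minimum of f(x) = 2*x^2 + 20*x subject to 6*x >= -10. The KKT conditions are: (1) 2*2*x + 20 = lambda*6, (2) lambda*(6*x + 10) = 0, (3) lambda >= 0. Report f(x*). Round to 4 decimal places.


Step 1: Try lambda = 0 (constraint inactive).
x_unc = -20/(2*2) = -5.0
Check: 6*-5.0 = -30.0 < -10 -- violated!
Step 2: Constraint must be active: 6*x = -10
x* = -10/6 = -5/3 = -1.6667 (rounded; the exact value -5/3 is used below)
lambda = (2*2*(-5/3) + 20)/6 = 2.2222
Step 3: Compute optimal value.
f(x*) = 2*(-5/3)^2 + 20*(-5/3) = -27.7778


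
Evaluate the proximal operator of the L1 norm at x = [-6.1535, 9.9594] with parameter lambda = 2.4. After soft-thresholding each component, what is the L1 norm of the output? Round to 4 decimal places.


Soft-thresholding with lambda = 2.4:
prox(-6.1535) = sign(-6.1535)*max(|-6.1535| - 2.4, 0) = -3.7535
prox(9.9594) = sign(9.9594)*max(|9.9594| - 2.4, 0) = 7.5594
prox(x) = [-3.7535, 7.5594]
||prox(x)||_1 = 3.7535 + 7.5594 = 11.3129


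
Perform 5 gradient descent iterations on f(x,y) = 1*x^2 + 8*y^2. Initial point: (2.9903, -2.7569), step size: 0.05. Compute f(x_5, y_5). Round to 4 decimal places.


Gradient descent on f(x,y) = 1*x^2 + 8*y^2.
Starting point: (2.9903, -2.7569), alpha = 0.05
Step 1: grad_x = 2*1*2.9903 = 5.9806, grad_y = 2*8*-2.7569 = -44.1104
  x_1 = 2.9903 - 0.05*5.9806 = 2.6913
  y_1 = -2.7569 - 0.05*-44.1104 = -0.5514
Step 2: grad_x = 2*1*2.6913 = 5.3825, grad_y = 2*8*-0.5514 = -8.8221
  x_2 = 2.6913 - 0.05*5.3825 = 2.4221
  y_2 = -0.5514 - 0.05*-8.8221 = -0.1103
Step 3: grad_x = 2*1*2.4221 = 4.8443, grad_y = 2*8*-0.1103 = -1.7644
  x_3 = 2.4221 - 0.05*4.8443 = 2.1799
  y_3 = -0.1103 - 0.05*-1.7644 = -0.0221
Step 4: grad_x = 2*1*2.1799 = 4.3599, grad_y = 2*8*-0.0221 = -0.3529
  x_4 = 2.1799 - 0.05*4.3599 = 1.9619
  y_4 = -0.0221 - 0.05*-0.3529 = -0.0044
Step 5: grad_x = 2*1*1.9619 = 3.9239, grad_y = 2*8*-0.0044 = -0.0706
  x_5 = 1.9619 - 0.05*3.9239 = 1.7657
  y_5 = -0.0044 - 0.05*-0.0706 = -0.0009
f(1.7657, -0.0009) = 1*1.7657^2 + 8*(-0.0009)^2 = 3.1179


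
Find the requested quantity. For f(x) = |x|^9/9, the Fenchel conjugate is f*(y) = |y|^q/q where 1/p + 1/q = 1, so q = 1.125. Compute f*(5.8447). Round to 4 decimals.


The conjugate exponent q satisfies 1/p + 1/q = 1.
p = 9, so q = 9/(9 - 1) = 1.125
|y|^q = 5.8447^1.125 = 7.288
f*(5.8447) = 7.288 / 1.125 = 6.4782


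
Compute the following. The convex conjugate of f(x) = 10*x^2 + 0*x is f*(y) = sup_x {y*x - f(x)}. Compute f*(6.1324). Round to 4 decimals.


f*(y) = sup_x {y*x - a*x^2 - b*x} = sup_x {(y-b)*x - a*x^2}
FOC: (y - b) - 2a*x = 0 => x* = (y - b)/(2a)
x* = (6.1324 - 0)/(2*10) = 0.3066
f*(6.1324) = (y-b)^2/(4a) = (6.1324 - 0)^2/(4*10)
= 37.6063/40 = 0.9402


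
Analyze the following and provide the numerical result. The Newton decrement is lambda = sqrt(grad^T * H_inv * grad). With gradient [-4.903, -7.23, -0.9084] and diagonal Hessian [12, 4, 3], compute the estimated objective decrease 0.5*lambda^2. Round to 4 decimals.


Step 1: H is diagonal, so H^(-1) * g = [-0.4086, -1.8075, -0.3028].
Step 2: g^T H^(-1) g = sum_i g_i^2 / H_ii
  = (-4.903)^2/12 + (-7.23)^2/4 + (-0.9084)^2/3
  = 2.0033 + 13.0682 + 0.2751 = 15.3466
Step 3: Objective decrease = 0.5 * g^T H^(-1) g = 7.6733


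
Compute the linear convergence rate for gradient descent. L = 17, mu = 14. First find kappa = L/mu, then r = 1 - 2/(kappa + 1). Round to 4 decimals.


Step 1: Compute the condition number.
kappa = L/mu = 17/14 = 1.2143
Step 2: Compute the convergence rate.
r = 1 - 2/(kappa + 1) = 1 - 2*mu/(L + mu) = (L - mu)/(L + mu) = 3/31 = 0.0968


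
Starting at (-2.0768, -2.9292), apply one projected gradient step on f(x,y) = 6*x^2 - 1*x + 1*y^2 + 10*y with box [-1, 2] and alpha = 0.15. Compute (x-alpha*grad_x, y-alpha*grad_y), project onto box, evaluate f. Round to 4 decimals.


Step 1: Compute gradient at (-2.0768, -2.9292).
grad_x = 2*6*-2.0768 - 1 = -25.9216
grad_y = 2*1*-2.9292 + 10 = 4.1416
Step 2: Gradient step.
x_raw = -2.0768 - 0.15*-25.9216 = 1.8114
y_raw = -2.9292 - 0.15*4.1416 = -3.5504
Step 3: Project onto [-1, 2].
x_proj = clip(1.8114) = 1.8114
y_proj = clip(-3.5504) = -1.0
Step 4: Evaluate f.
f(1.8114, -1.0) = 8.8764


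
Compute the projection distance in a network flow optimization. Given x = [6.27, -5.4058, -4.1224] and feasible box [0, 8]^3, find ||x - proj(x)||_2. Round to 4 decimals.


Project each component onto [0, 8].
clip(6.27) = 6.27, clip(-5.4058) = 0.0, clip(-4.1224) = 0.0
Projection = [6.27, 0.0, 0.0]
Squared diffs: [0.0, 29.2227, 16.9942]
Distance = sqrt(46.2169) = 6.7983


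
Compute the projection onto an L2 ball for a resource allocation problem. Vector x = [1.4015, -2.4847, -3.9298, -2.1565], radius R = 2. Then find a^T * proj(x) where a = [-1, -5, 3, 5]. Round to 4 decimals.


Step 1: Compute ||x|| (intermediates to 6 decimals).
||x|| = sqrt(1.4015^2 + (-2.4847)^2 + (-3.9298)^2 + (-2.1565)^2) = 5.313356
Step 2: Project.
Since ||x|| > R, scale = R/||x|| = 2/5.313356 = 0.37641, proj(x) = scale * x
proj(x) = [0.527539, -0.935266, -1.479216, -0.811728]
Step 3: Dot product.
a^T * proj(x) = -1*0.527539 - 5*(-0.935266) + 3*(-1.479216) + 5*(-0.811728) = -4.3475


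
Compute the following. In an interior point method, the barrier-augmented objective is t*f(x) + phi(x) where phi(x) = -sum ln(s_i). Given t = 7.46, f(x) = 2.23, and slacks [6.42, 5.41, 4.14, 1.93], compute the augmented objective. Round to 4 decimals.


Step 1: Compute log-barrier.
ln values: [1.8594, 1.6882, 1.4207, 0.6575]
phi = -(1.8594 + 1.6882 + 1.4207 + 0.6575) = -5.6259
Step 2: Compute augmented objective.
t*f(x) = 7.46*2.23 = 16.6358
Total = 16.6358 - 5.6259 = 11.0099


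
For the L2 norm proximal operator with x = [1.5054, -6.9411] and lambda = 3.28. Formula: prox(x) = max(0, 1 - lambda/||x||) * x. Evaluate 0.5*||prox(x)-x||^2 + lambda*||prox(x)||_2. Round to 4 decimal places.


Step 1: Compute ||x||.
||x|| = 7.1025
Step 2: Compute scaling factor.
scale = max(0, 1 - 3.28/7.1025) = 0.5382
Step 3: prox(x) = [0.8102, -3.7356]
||prox(x)|| = 3.8225
Step 4: Proximal objective.
0.5*||prox-x||^2 = 5.3792
lambda*||prox|| = 12.5378
Total = 17.9169


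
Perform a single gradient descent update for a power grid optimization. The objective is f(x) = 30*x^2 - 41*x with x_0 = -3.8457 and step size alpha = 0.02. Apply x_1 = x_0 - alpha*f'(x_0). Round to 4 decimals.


We compute the gradient at x_0 and apply the update.
f'(x) = 60*x - 41
f'(-3.8457) = 60*-3.8457 - 41 = -271.742
x_1 = -3.8457 - 0.02*-271.742 = 1.5891


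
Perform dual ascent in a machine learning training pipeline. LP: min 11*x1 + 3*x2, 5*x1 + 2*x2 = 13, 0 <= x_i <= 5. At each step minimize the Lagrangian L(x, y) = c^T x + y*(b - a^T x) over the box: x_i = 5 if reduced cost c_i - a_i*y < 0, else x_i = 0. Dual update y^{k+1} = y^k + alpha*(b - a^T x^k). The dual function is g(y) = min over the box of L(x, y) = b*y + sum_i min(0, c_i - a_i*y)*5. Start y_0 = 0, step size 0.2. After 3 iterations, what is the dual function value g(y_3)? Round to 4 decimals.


Dual ascent for LP: min 11*x1 + 3*x2, 5*x1 + 2*x2 = 13, 0 <= x_i <= 5
Step 1: y^k = 0.0, reduced costs: (11.0, 3.0)
  x^k = (0.0, 0.0), subgradient = b - a^T x = 13.0
  y^{k+1} = 0.0 + 0.2*13.0 = 2.6
Step 2: y^k = 2.6, reduced costs: (-2.0, -2.2)
  x^k = (5.0, 5.0), subgradient = b - a^T x = -22.0
  y^{k+1} = 2.6 + 0.2*-22.0 = -1.8
Step 3: y^k = -1.8, reduced costs: (20.0, 6.6)
  x^k = (0.0, 0.0), subgradient = b - a^T x = 13.0
  y^{k+1} = -1.8 + 0.2*13.0 = 0.8
Dual objective at y_3 = 0.8: reduced costs (7.0, 1.4), box minimizer x = (0.0, 0.0)
g(y_3) = b*y + (c1 - a1*y)*x1 + (c2 - a2*y)*x2 = 13*0.8 + 7.0*0.0 + 1.4*0.0 = 10.4 + 0.0 + 0.0 = 10.4


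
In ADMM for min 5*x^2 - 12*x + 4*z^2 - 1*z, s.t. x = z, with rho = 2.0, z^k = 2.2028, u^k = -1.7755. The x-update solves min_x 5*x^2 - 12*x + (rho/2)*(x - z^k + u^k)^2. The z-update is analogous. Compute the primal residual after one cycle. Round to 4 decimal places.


ADMM iteration with rho = 2.0, z^k = 2.2028, u^k = -1.7755
Step 1: x-update.
Minimize 5*x^2 - 12*x + (2.0/2)*(x - 2.2028 - 1.7755)^2
FOC: (2*5 + 2.0)*x = 12 + 2.0*(2.2028 + 1.7755)
x^{k+1} = 1.6631
Step 2: z-update.
Minimize 4*z^2 - 1*z + (2.0/2)*(1.6631 - z - 1.7755)^2
FOC: (2*4 + 2.0)*z = 1 + 2.0*(1.6631 - 1.7755)
z^{k+1} = 0.0775
Step 3: u-update.
u^{k+1} = -1.7755 + 1.6631 - 0.0775 = -0.19
Step 4: Primal residual = |1.6631 - 0.0775| = 1.5855


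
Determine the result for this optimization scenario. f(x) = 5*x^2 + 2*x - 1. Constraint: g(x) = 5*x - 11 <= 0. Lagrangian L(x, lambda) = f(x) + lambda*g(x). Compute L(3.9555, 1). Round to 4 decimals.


Step 1: Evaluate f(x).
f(3.9555) = 5*3.9555^2 + 2*3.9555 - 1 = 85.1409
Step 2: Evaluate g(x).
g(3.9555) = 5*3.9555 - 11 = 8.7775
Step 3: Compute Lagrangian.
L = 85.1409 + 1*8.7775 = 93.9184


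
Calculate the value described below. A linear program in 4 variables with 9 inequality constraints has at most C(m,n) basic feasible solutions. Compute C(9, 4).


Each vertex corresponds to some choice of n active constraints out of m, so the number of vertices is at most C(m, n) = m! / (n!(m-n)!).
m = 9, n = 4
Numerator: 9 * 8 * 7 * 6
Denominator: 4! = 24
C(9, 4) = 126


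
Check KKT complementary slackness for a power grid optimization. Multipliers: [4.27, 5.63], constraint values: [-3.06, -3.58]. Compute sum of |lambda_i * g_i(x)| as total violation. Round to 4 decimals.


KKT complementary slackness check:
lambda_1 * g_1 = 4.27 * -3.06 = -13.0662
lambda_2 * g_2 = 5.63 * -3.58 = -20.1554
Total violation = 13.0662 + 20.1554 = 33.2216


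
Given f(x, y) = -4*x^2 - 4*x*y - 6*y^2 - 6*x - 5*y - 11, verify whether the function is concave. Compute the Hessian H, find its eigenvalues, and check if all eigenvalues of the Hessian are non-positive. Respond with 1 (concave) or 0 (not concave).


The Hessian of f(x,y) = -4*x^2 - 4*x*y - 6*y^2 - 6*x - 5*y - 11 is:
H = [[-8, -4], [-4, -12]]
Trace = -8 - 12 = -20
Determinant = -8*-12 - (-4)^2 = 80
Discriminant = (-20)^2 - 4*80 = 80.0
Eigenvalues: lambda_1 = -14.4721, lambda_2 = -5.5279
The function is concave.

1


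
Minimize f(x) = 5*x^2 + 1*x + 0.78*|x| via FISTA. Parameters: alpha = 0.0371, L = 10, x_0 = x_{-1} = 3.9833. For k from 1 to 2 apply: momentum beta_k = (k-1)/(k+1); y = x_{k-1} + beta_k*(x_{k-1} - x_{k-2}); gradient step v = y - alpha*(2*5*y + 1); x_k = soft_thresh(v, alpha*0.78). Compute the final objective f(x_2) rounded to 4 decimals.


FISTA on f(x) = 5*x^2 + 1*x + 0.78*|x|
L = 10, alpha = 0.0371
Iteration 1: beta = 0.0, y = 3.9833 + 0.0*(3.9833 - 3.9833) = 3.9833
  grad(y) = 40.833, v = y - alpha*grad = 2.4684
  prox(v) = soft_thresh(2.4684, 0.0289) = 2.4395
Iteration 2: beta = 0.3333, y = 2.4395 + 0.3333*(2.4395 - 3.9833) = 1.9248
  grad(y) = 20.2484, v = y - alpha*grad = 1.1736
  prox(v) = soft_thresh(1.1736, 0.0289) = 1.1447
f(x_2) = 5*1.1447^2 + 1*1.1447 + 0.78*|1.1447| = 8.5891


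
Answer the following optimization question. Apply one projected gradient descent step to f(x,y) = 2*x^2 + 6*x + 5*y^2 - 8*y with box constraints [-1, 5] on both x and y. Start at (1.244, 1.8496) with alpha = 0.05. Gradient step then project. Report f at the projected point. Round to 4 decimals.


Step 1: Compute gradient at (1.244, 1.8496).
grad_x = 2*2*1.244 + 6 = 10.976
grad_y = 2*5*1.8496 - 8 = 10.496
Step 2: Gradient step.
x_raw = 1.244 - 0.05*10.976 = 0.6952
y_raw = 1.8496 - 0.05*10.496 = 1.3248
Step 3: Project onto [-1, 5].
x_proj = clip(0.6952) = 0.6952
y_proj = clip(1.3248) = 1.3248
Step 4: Evaluate f.
f(0.6952, 1.3248) = 3.3149


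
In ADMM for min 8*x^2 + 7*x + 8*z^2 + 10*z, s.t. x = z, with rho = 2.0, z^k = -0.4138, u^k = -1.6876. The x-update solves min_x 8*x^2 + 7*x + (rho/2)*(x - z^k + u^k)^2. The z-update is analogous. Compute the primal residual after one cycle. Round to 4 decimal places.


ADMM iteration with rho = 2.0, z^k = -0.4138, u^k = -1.6876
Step 1: x-update.
Minimize 8*x^2 + 7*x + (2.0/2)*(x + 0.4138 - 1.6876)^2
FOC: (2*8 + 2.0)*x = -7 + 2.0*(-0.4138 + 1.6876)
x^{k+1} = -0.2474
Step 2: z-update.
Minimize 8*z^2 + 10*z + (2.0/2)*(-0.2474 - z - 1.6876)^2
FOC: (2*8 + 2.0)*z = -10 + 2.0*(-0.2474 - 1.6876)
z^{k+1} = -0.7706
Step 3: u-update.
u^{k+1} = -1.6876 - 0.2474 + 0.7706 = -1.1644
Step 4: Primal residual = |-0.2474 + 0.7706| = 0.5232


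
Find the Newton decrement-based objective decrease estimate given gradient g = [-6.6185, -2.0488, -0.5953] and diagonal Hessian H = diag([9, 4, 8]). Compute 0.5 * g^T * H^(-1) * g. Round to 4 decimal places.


Step 1: H is diagonal, so H^(-1) * g = [-0.7354, -0.5122, -0.0744].
Step 2: g^T H^(-1) g = sum_i g_i^2 / H_ii
  = (-6.6185)^2/9 + (-2.0488)^2/4 + (-0.5953)^2/8
  = 4.8672 + 1.0494 + 0.0443 = 5.9609
Step 3: Objective decrease = 0.5 * g^T H^(-1) g = 2.9804


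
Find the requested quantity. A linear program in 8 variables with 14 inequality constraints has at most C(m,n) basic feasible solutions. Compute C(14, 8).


Each vertex corresponds to some choice of n active constraints out of m, so the number of vertices is at most C(m, n) = m! / (n!(m-n)!).
m = 14, n = 8
Numerator: 14 * 13 * 12 * 11 * 10 * 9 * 8 * 7
Denominator: 8! = 40320
C(14, 8) = 3003


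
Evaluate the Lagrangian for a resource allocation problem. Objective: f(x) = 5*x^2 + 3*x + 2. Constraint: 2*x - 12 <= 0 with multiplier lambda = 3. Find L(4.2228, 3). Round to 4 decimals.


Step 1: Evaluate f(x).
f(4.2228) = 5*4.2228^2 + 3*4.2228 + 2 = 103.8286
Step 2: Evaluate g(x).
g(4.2228) = 2*4.2228 - 12 = -3.5544
Step 3: Compute Lagrangian.
L = 103.8286 + 3*-3.5544 = 93.1654


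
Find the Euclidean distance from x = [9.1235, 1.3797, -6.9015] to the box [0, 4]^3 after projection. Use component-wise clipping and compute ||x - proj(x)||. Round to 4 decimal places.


Project each component onto [0, 4].
clip(9.1235) = 4.0, clip(1.3797) = 1.3797, clip(-6.9015) = 0.0
Projection = [4.0, 1.3797, 0.0]
Squared diffs: [26.2503, 0.0, 47.6307]
Distance = sqrt(73.881) = 8.5954


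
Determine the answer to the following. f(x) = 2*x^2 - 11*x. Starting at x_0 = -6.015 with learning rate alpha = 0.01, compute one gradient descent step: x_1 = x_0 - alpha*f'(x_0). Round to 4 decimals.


We compute the gradient at x_0 and apply the update.
f'(x) = 4*x - 11
f'(-6.015) = 4*-6.015 - 11 = -35.06
x_1 = -6.015 - 0.01*-35.06 = -5.6644


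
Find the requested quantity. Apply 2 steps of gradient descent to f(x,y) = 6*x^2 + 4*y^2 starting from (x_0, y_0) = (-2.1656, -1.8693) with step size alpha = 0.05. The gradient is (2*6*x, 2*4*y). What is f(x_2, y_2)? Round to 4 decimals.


Gradient descent on f(x,y) = 6*x^2 + 4*y^2.
Starting point: (-2.1656, -1.8693), alpha = 0.05
Step 1: grad_x = 2*6*-2.1656 = -25.9872, grad_y = 2*4*-1.8693 = -14.9544
  x_1 = -2.1656 - 0.05*-25.9872 = -0.8662
  y_1 = -1.8693 - 0.05*-14.9544 = -1.1216
Step 2: grad_x = 2*6*-0.8662 = -10.3949, grad_y = 2*4*-1.1216 = -8.9726
  x_2 = -0.8662 - 0.05*-10.3949 = -0.3465
  y_2 = -1.1216 - 0.05*-8.9726 = -0.6729
f(-0.3465, -0.6729) = 6*(-0.3465)^2 + 4*(-0.6729)^2 = 2.5318


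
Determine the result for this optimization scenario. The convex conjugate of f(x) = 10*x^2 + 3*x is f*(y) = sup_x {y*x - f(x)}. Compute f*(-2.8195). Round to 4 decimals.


f*(y) = sup_x {y*x - a*x^2 - b*x} = sup_x {(y-b)*x - a*x^2}
FOC: (y - b) - 2a*x = 0 => x* = (y - b)/(2a)
x* = (-2.8195 - 3)/(2*10) = -0.291
f*(-2.8195) = (y-b)^2/(4a) = (-2.8195 - 3)^2/(4*10)
= 33.8666/40 = 0.8467


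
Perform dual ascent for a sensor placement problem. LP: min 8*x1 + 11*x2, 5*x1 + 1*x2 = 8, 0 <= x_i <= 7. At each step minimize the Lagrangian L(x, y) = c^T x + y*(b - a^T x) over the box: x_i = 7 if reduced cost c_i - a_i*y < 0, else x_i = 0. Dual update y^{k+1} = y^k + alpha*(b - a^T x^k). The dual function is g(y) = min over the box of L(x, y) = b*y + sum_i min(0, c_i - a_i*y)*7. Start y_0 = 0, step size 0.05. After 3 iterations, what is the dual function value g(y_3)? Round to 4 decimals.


Dual ascent for LP: min 8*x1 + 11*x2, 5*x1 + 1*x2 = 8, 0 <= x_i <= 7
Step 1: y^k = 0.0, reduced costs: (8.0, 11.0)
  x^k = (0.0, 0.0), subgradient = b - a^T x = 8.0
  y^{k+1} = 0.0 + 0.05*8.0 = 0.4
Step 2: y^k = 0.4, reduced costs: (6.0, 10.6)
  x^k = (0.0, 0.0), subgradient = b - a^T x = 8.0
  y^{k+1} = 0.4 + 0.05*8.0 = 0.8
Step 3: y^k = 0.8, reduced costs: (4.0, 10.2)
  x^k = (0.0, 0.0), subgradient = b - a^T x = 8.0
  y^{k+1} = 0.8 + 0.05*8.0 = 1.2
Dual objective at y_3 = 1.2: reduced costs (2.0, 9.8), box minimizer x = (0.0, 0.0)
g(y_3) = b*y + (c1 - a1*y)*x1 + (c2 - a2*y)*x2 = 8*1.2 + 2.0*0.0 + 9.8*0.0 = 9.6 + 0.0 + 0.0 = 9.6


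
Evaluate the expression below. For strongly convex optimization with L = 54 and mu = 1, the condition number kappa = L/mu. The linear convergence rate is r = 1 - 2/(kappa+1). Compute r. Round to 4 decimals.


Step 1: Compute the condition number.
kappa = L/mu = 54/1 = 54.0
Step 2: Compute the convergence rate.
r = 1 - 2/(kappa + 1) = 1 - 2*mu/(L + mu) = (L - mu)/(L + mu) = 53/55 = 0.9636


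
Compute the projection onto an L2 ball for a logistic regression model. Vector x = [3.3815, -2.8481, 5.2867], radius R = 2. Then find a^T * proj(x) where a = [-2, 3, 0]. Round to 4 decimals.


Step 1: Compute ||x|| (intermediates to 6 decimals).
||x|| = sqrt(3.3815^2 + (-2.8481)^2 + 5.2867^2) = 6.891692
Step 2: Project.
Since ||x|| > R, scale = R/||x|| = 2/6.891692 = 0.290204, proj(x) = scale * x
proj(x) = [0.981325, -0.82653, 1.534221]
Step 3: Dot product.
a^T * proj(x) = -2*0.981325 + 3*(-0.82653) + 0*1.534221 = -4.4422


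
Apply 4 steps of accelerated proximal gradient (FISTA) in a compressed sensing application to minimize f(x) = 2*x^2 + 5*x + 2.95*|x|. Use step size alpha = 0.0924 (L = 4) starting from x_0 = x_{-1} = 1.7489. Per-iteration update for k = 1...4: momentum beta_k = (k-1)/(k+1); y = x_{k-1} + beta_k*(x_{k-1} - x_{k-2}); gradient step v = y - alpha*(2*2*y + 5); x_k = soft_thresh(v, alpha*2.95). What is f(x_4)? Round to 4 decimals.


FISTA on f(x) = 2*x^2 + 5*x + 2.95*|x|
L = 4, alpha = 0.0924
Iteration 1: beta = 0.0, y = 1.7489 + 0.0*(1.7489 - 1.7489) = 1.7489
  grad(y) = 11.9956, v = y - alpha*grad = 0.6405
  prox(v) = soft_thresh(0.6405, 0.2726) = 0.3679
Iteration 2: beta = 0.3333, y = 0.3679 + 0.3333*(0.3679 - 1.7489) = -0.0924
  grad(y) = 4.6304, v = y - alpha*grad = -0.5202
  prox(v) = soft_thresh(-0.5202, 0.2726) = -0.2477
Iteration 3: beta = 0.5, y = -0.2477 + 0.5*(-0.2477 - 0.3679) = -0.5555
  grad(y) = 2.7781, v = y - alpha*grad = -0.8122
  prox(v) = soft_thresh(-0.8122, 0.2726) = -0.5396
Iteration 4: beta = 0.6, y = -0.5396 + 0.6*(-0.5396 + 0.2477) = -0.7147
  grad(y) = 2.1411, v = y - alpha*grad = -0.9126
  prox(v) = soft_thresh(-0.9126, 0.2726) = -0.64
f(x_4) = 2*(-0.64)^2 + 5*(-0.64) + 2.95*|-0.64| = -0.4928


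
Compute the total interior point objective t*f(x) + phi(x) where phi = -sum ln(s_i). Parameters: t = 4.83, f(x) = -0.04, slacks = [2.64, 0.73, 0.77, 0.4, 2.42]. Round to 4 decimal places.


Step 1: Compute log-barrier.
ln values: [0.9708, -0.3147, -0.2614, -0.9163, 0.8838]
phi = -(0.9708 - 0.3147 - 0.2614 - 0.9163 + 0.8838) = -0.3622
Step 2: Compute augmented objective.
t*f(x) = 4.83*-0.04 = -0.1932
Total = -0.1932 - 0.3622 = -0.5554


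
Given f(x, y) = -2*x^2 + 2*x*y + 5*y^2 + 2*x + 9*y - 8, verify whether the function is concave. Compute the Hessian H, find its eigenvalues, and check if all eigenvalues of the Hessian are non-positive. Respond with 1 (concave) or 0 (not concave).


The Hessian of f(x,y) = -2*x^2 + 2*x*y + 5*y^2 + 2*x + 9*y - 8 is:
H = [[-4, 2], [2, 10]]
Trace = -4 + 10 = 6
Determinant = -4*10 - (2)^2 = -44
Discriminant = (6)^2 - 4*-44 = 212.0
Eigenvalues: lambda_1 = -4.2801, lambda_2 = 10.2801
The function is not concave.

0


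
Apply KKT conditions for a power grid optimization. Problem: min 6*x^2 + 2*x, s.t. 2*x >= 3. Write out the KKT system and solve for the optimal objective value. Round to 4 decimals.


Step 1: Try lambda = 0 (constraint inactive).
x_unc = -2/(2*6) = -0.1667
Check: 2*-0.1667 = -0.3334 < 3 -- violated!
Step 2: Constraint must be active: 2*x = 3
x* = 3/2 = 1.5
lambda = (2*6*1.5 + 2)/2 = 10.0
Step 3: Compute optimal value.
f(x*) = 6*1.5^2 + 2*1.5 = 16.5


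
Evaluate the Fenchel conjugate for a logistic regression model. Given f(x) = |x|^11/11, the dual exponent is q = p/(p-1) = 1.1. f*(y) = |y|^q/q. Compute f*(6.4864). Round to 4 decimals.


The conjugate exponent q satisfies 1/p + 1/q = 1.
p = 11, so q = 11/(11 - 1) = 1.1
|y|^q = 6.4864^1.1 = 7.82
f*(6.4864) = 7.82 / 1.1 = 7.109


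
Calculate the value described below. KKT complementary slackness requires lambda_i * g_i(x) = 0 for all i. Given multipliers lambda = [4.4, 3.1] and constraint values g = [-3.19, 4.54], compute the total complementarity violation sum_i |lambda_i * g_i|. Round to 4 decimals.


KKT complementary slackness check:
lambda_1 * g_1 = 4.4 * -3.19 = -14.036
lambda_2 * g_2 = 3.1 * 4.54 = 14.074
Total violation = 14.036 + 14.074 = 28.11


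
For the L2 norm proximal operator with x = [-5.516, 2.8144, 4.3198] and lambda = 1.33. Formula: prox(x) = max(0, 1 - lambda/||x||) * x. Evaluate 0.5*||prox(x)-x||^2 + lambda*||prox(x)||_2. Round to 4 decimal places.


Step 1: Compute ||x||.
||x|| = 7.5503
Step 2: Compute scaling factor.
scale = max(0, 1 - 1.33/7.5503) = 0.8238
Step 3: prox(x) = [-4.5444, 2.3186, 3.5589]
||prox(x)|| = 6.2203
Step 4: Proximal objective.
0.5*||prox-x||^2 = 0.8845
lambda*||prox|| = 8.273
Total = 9.1575


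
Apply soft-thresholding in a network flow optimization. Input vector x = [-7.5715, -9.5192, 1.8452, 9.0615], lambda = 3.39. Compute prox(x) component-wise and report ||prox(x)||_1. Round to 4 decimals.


Soft-thresholding with lambda = 3.39:
prox(-7.5715) = sign(-7.5715)*max(|-7.5715| - 3.39, 0) = -4.1815
prox(-9.5192) = sign(-9.5192)*max(|-9.5192| - 3.39, 0) = -6.1292
prox(1.8452) = sign(1.8452)*max(|1.8452| - 3.39, 0) = 0.0
prox(9.0615) = sign(9.0615)*max(|9.0615| - 3.39, 0) = 5.6715
prox(x) = [-4.1815, -6.1292, 0.0, 5.6715]
||prox(x)||_1 = 4.1815 + 6.1292 + 0.0 + 5.6715 = 15.9822


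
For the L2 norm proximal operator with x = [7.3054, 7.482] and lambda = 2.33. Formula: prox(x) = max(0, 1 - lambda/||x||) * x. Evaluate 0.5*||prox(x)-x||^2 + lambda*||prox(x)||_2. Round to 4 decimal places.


Step 1: Compute ||x||.
||x|| = 10.457
Step 2: Compute scaling factor.
scale = max(0, 1 - 2.33/10.457) = 0.7772
Step 3: prox(x) = [5.6776, 5.8149]
||prox(x)|| = 8.127
Step 4: Proximal objective.
0.5*||prox-x||^2 = 2.7145
lambda*||prox|| = 18.9359
Total = 21.6504


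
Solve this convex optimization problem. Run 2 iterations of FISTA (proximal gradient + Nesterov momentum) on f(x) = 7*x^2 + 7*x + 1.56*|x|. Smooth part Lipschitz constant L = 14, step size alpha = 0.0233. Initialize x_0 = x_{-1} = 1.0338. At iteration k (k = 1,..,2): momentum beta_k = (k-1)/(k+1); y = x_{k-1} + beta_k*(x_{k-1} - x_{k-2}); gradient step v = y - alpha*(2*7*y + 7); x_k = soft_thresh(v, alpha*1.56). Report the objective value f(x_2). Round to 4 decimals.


FISTA on f(x) = 7*x^2 + 7*x + 1.56*|x|
L = 14, alpha = 0.0233
Iteration 1: beta = 0.0, y = 1.0338 + 0.0*(1.0338 - 1.0338) = 1.0338
  grad(y) = 21.4732, v = y - alpha*grad = 0.5335
  prox(v) = soft_thresh(0.5335, 0.0363) = 0.4971
Iteration 2: beta = 0.3333, y = 0.4971 + 0.3333*(0.4971 - 1.0338) = 0.3182
  grad(y) = 11.4553, v = y - alpha*grad = 0.0513
  prox(v) = soft_thresh(0.0513, 0.0363) = 0.015
f(x_2) = 7*0.015^2 + 7*0.015 + 1.56*|0.015| = 0.1298


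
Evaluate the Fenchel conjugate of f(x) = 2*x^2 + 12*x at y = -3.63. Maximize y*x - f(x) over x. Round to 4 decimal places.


f*(y) = sup_x {y*x - a*x^2 - b*x} = sup_x {(y-b)*x - a*x^2}
FOC: (y - b) - 2a*x = 0 => x* = (y - b)/(2a)
x* = (-3.63 - 12)/(2*2) = -3.9075
f*(-3.63) = (y-b)^2/(4a) = (-3.63 - 12)^2/(4*2)
= 244.2969/8 = 30.5371


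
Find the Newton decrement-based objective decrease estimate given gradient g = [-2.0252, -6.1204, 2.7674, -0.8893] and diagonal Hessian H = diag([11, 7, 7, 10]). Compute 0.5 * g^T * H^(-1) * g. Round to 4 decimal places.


Step 1: H is diagonal, so H^(-1) * g = [-0.1841, -0.8743, 0.3953, -0.0889].
Step 2: g^T H^(-1) g = sum_i g_i^2 / H_ii
  = (-2.0252)^2/11 + (-6.1204)^2/7 + (2.7674)^2/7 + (-0.8893)^2/10
  = 0.3729 + 5.3513 + 1.0941 + 0.0791 = 6.8973
Step 3: Objective decrease = 0.5 * g^T H^(-1) g = 3.4487


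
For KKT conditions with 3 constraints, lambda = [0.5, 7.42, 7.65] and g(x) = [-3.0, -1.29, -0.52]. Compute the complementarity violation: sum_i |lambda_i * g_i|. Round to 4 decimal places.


KKT complementary slackness check:
lambda_1 * g_1 = 0.5 * -3.0 = -1.5
lambda_2 * g_2 = 7.42 * -1.29 = -9.5718
lambda_3 * g_3 = 7.65 * -0.52 = -3.978
Total violation = 1.5 + 9.5718 + 3.978 = 15.0498


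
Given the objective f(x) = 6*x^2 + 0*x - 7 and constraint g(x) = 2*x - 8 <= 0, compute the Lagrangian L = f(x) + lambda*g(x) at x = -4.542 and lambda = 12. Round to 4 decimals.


Step 1: Evaluate f(x).
f(-4.542) = 6*(-4.542)^2 + 0*(-4.542) - 7 = 116.7786
Step 2: Evaluate g(x).
g(-4.542) = 2*-4.542 - 8 = -17.084
Step 3: Compute Lagrangian.
L = 116.7786 + 12*-17.084 = -88.2294


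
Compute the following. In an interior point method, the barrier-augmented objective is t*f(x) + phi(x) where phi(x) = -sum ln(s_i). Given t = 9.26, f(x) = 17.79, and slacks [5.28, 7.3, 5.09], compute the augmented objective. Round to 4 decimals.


Step 1: Compute log-barrier.
ln values: [1.6639, 1.9879, 1.6273]
phi = -(1.6639 + 1.9879 + 1.6273) = -5.2791
Step 2: Compute augmented objective.
t*f(x) = 9.26*17.79 = 164.7354
Total = 164.7354 - 5.2791 = 159.4563


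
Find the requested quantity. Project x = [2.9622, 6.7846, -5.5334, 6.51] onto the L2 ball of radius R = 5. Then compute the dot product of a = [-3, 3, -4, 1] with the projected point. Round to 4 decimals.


Step 1: Compute ||x|| (intermediates to 6 decimals).
||x|| = sqrt(2.9622^2 + 6.7846^2 + (-5.5334)^2 + 6.51^2) = 11.305045
Step 2: Project.
Since ||x|| > R, scale = R/||x|| = 5/11.305045 = 0.44228, proj(x) = scale * x
proj(x) = [1.310122, 3.000693, -2.447312, 2.879243]
Step 3: Dot product.
a^T * proj(x) = -3*1.310122 + 3*3.000693 - 4*(-2.447312) + 1*2.879243 = 17.7402


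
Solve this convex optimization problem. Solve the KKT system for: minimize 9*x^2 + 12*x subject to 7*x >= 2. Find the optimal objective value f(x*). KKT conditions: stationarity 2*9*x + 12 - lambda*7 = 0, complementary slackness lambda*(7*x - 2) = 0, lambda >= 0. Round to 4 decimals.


Step 1: Try lambda = 0 (constraint inactive).
x_unc = -12/(2*9) = -0.6667
Check: 7*-0.6667 = -4.6669 < 2 -- violated!
Step 2: Constraint must be active: 7*x = 2
x* = 2/7 = 0.2857 (rounded; the exact value 2/7 is used below)
lambda = (2*9*(2/7) + 12)/7 = 2.449
Step 3: Compute optimal value.
f(x*) = 9*(2/7)^2 + 12*(2/7) = 4.1633


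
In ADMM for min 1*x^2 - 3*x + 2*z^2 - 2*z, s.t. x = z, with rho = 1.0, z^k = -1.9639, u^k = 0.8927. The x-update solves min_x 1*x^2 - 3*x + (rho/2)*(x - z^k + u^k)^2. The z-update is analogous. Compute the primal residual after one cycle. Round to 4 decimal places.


ADMM iteration with rho = 1.0, z^k = -1.9639, u^k = 0.8927
Step 1: x-update.
Minimize 1*x^2 - 3*x + (1.0/2)*(x + 1.9639 + 0.8927)^2
FOC: (2*1 + 1.0)*x = 3 + 1.0*(-1.9639 - 0.8927)
x^{k+1} = 0.0478
Step 2: z-update.
Minimize 2*z^2 - 2*z + (1.0/2)*(0.0478 - z + 0.8927)^2
FOC: (2*2 + 1.0)*z = 2 + 1.0*(0.0478 + 0.8927)
z^{k+1} = 0.5881
Step 3: u-update.
u^{k+1} = 0.8927 + 0.0478 - 0.5881 = 0.3524
Step 4: Primal residual = |0.0478 - 0.5881| = 0.5403


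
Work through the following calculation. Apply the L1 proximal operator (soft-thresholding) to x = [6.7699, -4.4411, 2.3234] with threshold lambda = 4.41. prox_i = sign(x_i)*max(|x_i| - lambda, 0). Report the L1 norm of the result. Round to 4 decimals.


Soft-thresholding with lambda = 4.41:
prox(6.7699) = sign(6.7699)*max(|6.7699| - 4.41, 0) = 2.3599
prox(-4.4411) = sign(-4.4411)*max(|-4.4411| - 4.41, 0) = -0.0311
prox(2.3234) = sign(2.3234)*max(|2.3234| - 4.41, 0) = 0.0
prox(x) = [2.3599, -0.0311, 0.0]
||prox(x)||_1 = 2.3599 + 0.0311 + 0.0 = 2.391


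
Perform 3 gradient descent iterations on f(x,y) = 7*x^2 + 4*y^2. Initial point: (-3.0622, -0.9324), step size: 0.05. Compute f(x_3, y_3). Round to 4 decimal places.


Gradient descent on f(x,y) = 7*x^2 + 4*y^2.
Starting point: (-3.0622, -0.9324), alpha = 0.05
Step 1: grad_x = 2*7*-3.0622 = -42.8708, grad_y = 2*4*-0.9324 = -7.4592
  x_1 = -3.0622 - 0.05*-42.8708 = -0.9187
  y_1 = -0.9324 - 0.05*-7.4592 = -0.5594
Step 2: grad_x = 2*7*-0.9187 = -12.8612, grad_y = 2*4*-0.5594 = -4.4755
  x_2 = -0.9187 - 0.05*-12.8612 = -0.2756
  y_2 = -0.5594 - 0.05*-4.4755 = -0.3357
Step 3: grad_x = 2*7*-0.2756 = -3.8584, grad_y = 2*4*-0.3357 = -2.6853
  x_3 = -0.2756 - 0.05*-3.8584 = -0.0827
  y_3 = -0.3357 - 0.05*-2.6853 = -0.2014
f(-0.0827, -0.2014) = 7*(-0.0827)^2 + 4*(-0.2014)^2 = 0.2101


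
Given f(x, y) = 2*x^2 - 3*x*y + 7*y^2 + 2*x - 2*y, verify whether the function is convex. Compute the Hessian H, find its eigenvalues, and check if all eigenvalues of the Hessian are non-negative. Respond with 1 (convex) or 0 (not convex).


The Hessian of f(x,y) = 2*x^2 - 3*x*y + 7*y^2 + 2*x - 2*y is:
H = [[4, -3], [-3, 14]]
Trace = 4 + 14 = 18
Determinant = 4*14 - (-3)^2 = 47
Discriminant = (18)^2 - 4*47 = 136.0
Eigenvalues: lambda_1 = 3.169, lambda_2 = 14.831
The function is convex.

1


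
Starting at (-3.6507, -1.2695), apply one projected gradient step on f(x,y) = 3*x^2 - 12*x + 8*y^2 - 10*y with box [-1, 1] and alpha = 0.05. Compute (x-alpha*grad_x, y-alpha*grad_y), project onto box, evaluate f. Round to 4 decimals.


Step 1: Compute gradient at (-3.6507, -1.2695).
grad_x = 2*3*-3.6507 - 12 = -33.9042
grad_y = 2*8*-1.2695 - 10 = -30.312
Step 2: Gradient step.
x_raw = -3.6507 - 0.05*-33.9042 = -1.9555
y_raw = -1.2695 - 0.05*-30.312 = 0.2461
Step 3: Project onto [-1, 1].
x_proj = clip(-1.9555) = -1.0
y_proj = clip(0.2461) = 0.2461
Step 4: Evaluate f.
f(-1.0, 0.2461) = 13.0235


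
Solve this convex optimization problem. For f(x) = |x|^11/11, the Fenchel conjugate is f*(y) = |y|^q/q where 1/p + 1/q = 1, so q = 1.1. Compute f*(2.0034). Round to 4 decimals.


The conjugate exponent q satisfies 1/p + 1/q = 1.
p = 11, so q = 11/(11 - 1) = 1.1
|y|^q = 2.0034^1.1 = 2.1476
f*(2.0034) = 2.1476 / 1.1 = 1.9523


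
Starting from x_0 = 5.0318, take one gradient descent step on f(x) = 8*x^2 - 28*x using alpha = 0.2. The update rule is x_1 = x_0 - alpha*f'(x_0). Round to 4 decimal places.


We compute the gradient at x_0 and apply the update.
f'(x) = 16*x - 28
f'(5.0318) = 16*5.0318 - 28 = 52.5088
x_1 = 5.0318 - 0.2*52.5088 = -5.47


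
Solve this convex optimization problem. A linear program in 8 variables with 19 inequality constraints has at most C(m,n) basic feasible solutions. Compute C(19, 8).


Each vertex corresponds to some choice of n active constraints out of m, so the number of vertices is at most C(m, n) = m! / (n!(m-n)!).
m = 19, n = 8
Numerator: 19 * 18 * 17 * 16 * 15 * 14 * 13 * 12
Denominator: 8! = 40320
C(19, 8) = 75582


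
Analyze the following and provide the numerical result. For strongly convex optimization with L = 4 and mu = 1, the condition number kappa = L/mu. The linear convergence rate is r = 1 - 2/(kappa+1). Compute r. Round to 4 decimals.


Step 1: Compute the condition number.
kappa = L/mu = 4/1 = 4.0
Step 2: Compute the convergence rate.
r = 1 - 2/(kappa + 1) = 1 - 2*mu/(L + mu) = (L - mu)/(L + mu) = 3/5 = 0.6


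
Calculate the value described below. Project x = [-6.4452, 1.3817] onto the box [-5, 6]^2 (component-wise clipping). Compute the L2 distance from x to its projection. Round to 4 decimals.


Project each component onto [-5, 6].
clip(-6.4452) = -5.0, clip(1.3817) = 1.3817
Projection = [-5.0, 1.3817]
Squared diffs: [2.0886, 0.0]
Distance = sqrt(2.0886) = 1.4452


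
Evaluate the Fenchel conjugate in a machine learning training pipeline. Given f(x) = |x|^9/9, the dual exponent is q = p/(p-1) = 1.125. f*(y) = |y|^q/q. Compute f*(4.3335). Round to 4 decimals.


The conjugate exponent q satisfies 1/p + 1/q = 1.
p = 9, so q = 9/(9 - 1) = 1.125
|y|^q = 4.3335^1.125 = 5.2053
f*(4.3335) = 5.2053 / 1.125 = 4.6269


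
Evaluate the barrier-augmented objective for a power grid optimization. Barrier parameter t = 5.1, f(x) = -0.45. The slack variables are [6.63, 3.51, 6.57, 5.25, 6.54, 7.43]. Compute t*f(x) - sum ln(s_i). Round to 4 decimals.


Step 1: Compute log-barrier.
ln values: [1.8916, 1.2556, 1.8825, 1.6582, 1.8779, 2.0055]
phi = -(1.8916 + 1.2556 + 1.8825 + 1.6582 + 1.8779 + 2.0055) = -10.5714
Step 2: Compute augmented objective.
t*f(x) = 5.1*-0.45 = -2.295
Total = -2.295 - 10.5714 = -12.8664


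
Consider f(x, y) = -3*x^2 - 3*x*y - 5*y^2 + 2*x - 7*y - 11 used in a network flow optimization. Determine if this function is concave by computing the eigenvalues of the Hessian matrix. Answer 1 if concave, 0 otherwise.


The Hessian of f(x,y) = -3*x^2 - 3*x*y - 5*y^2 + 2*x - 7*y - 11 is:
H = [[-6, -3], [-3, -10]]
Trace = -6 - 10 = -16
Determinant = -6*-10 - (-3)^2 = 51
Discriminant = (-16)^2 - 4*51 = 52.0
Eigenvalues: lambda_1 = -11.6056, lambda_2 = -4.3944
The function is concave.

1


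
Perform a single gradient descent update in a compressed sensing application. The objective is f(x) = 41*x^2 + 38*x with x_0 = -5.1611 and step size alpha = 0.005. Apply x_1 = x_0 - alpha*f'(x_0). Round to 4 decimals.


We compute the gradient at x_0 and apply the update.
f'(x) = 82*x + 38
f'(-5.1611) = 82*-5.1611 + 38 = -385.2102
x_1 = -5.1611 - 0.005*-385.2102 = -3.235


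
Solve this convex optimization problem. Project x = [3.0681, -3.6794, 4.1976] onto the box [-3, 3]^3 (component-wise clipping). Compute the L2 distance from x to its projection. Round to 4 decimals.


Project each component onto [-3, 3].
clip(3.0681) = 3.0, clip(-3.6794) = -3.0, clip(4.1976) = 3.0
Projection = [3.0, -3.0, 3.0]
Squared diffs: [0.0046, 0.4616, 1.4342]
Distance = sqrt(1.9004) = 1.3786


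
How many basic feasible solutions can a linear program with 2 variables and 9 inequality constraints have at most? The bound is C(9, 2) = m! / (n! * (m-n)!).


Each vertex corresponds to some choice of n active constraints out of m, so the number of vertices is at most C(m, n) = m! / (n!(m-n)!).
m = 9, n = 2
Numerator: 9 * 8
Denominator: 2! = 2
C(9, 2) = 36
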